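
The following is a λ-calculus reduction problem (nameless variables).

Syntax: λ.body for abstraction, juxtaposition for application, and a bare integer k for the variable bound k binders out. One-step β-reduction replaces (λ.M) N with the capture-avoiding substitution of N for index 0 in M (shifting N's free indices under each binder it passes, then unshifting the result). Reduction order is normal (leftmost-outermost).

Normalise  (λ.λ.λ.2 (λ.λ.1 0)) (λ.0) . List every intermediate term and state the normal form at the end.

Answer: normal form = λ.λ.λ.λ.1 0  (in 2 steps)

Derivation:
  start: (λ.λ.λ.2 (λ.λ.1 0)) (λ.0)
  [1] λ.λ.(λ.0) (λ.λ.1 0)
  [2] λ.λ.λ.λ.1 0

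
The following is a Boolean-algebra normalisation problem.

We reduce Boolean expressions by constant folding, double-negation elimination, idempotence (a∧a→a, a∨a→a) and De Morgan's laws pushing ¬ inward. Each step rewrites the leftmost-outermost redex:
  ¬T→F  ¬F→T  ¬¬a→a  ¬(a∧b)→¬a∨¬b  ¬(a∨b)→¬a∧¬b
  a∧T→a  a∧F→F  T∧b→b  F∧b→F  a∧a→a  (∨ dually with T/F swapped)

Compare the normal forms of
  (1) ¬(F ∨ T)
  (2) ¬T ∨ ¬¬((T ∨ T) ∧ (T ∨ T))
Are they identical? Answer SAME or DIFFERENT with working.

Term A:
  start: ¬(F ∨ T)
  →1  ¬F ∧ ¬T
  →2  T ∧ ¬T
  →3  ¬T
  →4  F

Term B:
  start: ¬T ∨ ¬¬((T ∨ T) ∧ (T ∨ T))
  →1  F ∨ ¬¬((T ∨ T) ∧ (T ∨ T))
  →2  ¬¬((T ∨ T) ∧ (T ∨ T))
  →3  (T ∨ T) ∧ (T ∨ T)
  →4  T ∨ T
  →5  T

Answer: DIFFERENT — A ⇓ F, B ⇓ T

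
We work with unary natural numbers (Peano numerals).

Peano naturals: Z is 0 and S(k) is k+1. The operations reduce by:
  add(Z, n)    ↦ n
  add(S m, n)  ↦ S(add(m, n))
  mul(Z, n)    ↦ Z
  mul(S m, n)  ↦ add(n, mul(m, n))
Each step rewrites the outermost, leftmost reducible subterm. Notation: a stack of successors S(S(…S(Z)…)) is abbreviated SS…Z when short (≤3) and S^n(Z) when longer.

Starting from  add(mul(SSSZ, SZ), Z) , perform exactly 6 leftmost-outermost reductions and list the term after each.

Answer: after 6 steps: S(add(S(add(Z, mul(SZ, SZ))), Z))

Working:
  start: add(mul(SSSZ, SZ), Z)
  step 1: add(add(SZ, mul(SSZ, SZ)), Z)
  step 2: add(S(add(Z, mul(SSZ, SZ))), Z)
  step 3: S(add(add(Z, mul(SSZ, SZ)), Z))
  step 4: S(add(mul(SSZ, SZ), Z))
  step 5: S(add(add(SZ, mul(SZ, SZ)), Z))
  step 6: S(add(S(add(Z, mul(SZ, SZ))), Z))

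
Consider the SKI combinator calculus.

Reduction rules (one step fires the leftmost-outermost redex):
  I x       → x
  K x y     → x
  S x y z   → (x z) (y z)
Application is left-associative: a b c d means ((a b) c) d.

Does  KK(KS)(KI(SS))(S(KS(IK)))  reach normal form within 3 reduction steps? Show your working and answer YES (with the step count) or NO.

  start: KK(KS)(KI(SS))(S(KS(IK)))
  →1  K(KI(SS))(S(KS(IK)))
  →2  KI(SS)
  →3  I

Answer: YES — reaches normal form I in 3 ≤ 3 steps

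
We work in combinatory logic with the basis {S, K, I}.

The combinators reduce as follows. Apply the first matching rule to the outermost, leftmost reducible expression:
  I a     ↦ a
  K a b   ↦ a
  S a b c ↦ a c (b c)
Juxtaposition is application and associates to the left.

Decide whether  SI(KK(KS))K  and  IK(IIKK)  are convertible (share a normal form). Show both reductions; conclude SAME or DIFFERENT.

Answer: SAME — A ⇓ K(KK), B ⇓ K(KK)

Derivation:
Term A:
  start: SI(KK(KS))K
  →1  IK(KK(KS)K)
  →2  K(KK(KS)K)
  →3  K(KK)

Term B:
  start: IK(IIKK)
  →1  K(IIKK)
  →2  K(IKK)
  →3  K(KK)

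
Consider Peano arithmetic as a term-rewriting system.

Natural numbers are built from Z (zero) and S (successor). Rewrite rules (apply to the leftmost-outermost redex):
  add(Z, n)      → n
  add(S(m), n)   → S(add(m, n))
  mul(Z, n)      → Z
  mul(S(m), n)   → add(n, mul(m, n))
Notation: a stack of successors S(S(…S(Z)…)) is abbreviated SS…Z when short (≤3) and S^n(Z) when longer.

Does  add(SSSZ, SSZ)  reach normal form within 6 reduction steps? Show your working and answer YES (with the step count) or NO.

  start: add(SSSZ, SSZ)
  step 1: S(add(SSZ, SSZ))
  step 2: S(S(add(SZ, SSZ)))
  step 3: S(S(S(add(Z, SSZ))))
  step 4: S^5(Z)

Answer: YES — reaches normal form S^5(Z) in 4 ≤ 6 steps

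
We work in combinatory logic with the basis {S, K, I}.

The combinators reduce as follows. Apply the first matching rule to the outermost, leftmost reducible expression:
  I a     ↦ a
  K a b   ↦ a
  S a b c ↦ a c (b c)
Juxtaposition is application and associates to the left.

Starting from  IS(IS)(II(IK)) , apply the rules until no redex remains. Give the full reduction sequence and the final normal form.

  start: IS(IS)(II(IK))
  [1] S(IS)(II(IK))
  [2] SS(II(IK))
  [3] SS(I(IK))
  [4] SS(IK)
  [5] SSK

Answer: normal form = SSK  (in 5 steps)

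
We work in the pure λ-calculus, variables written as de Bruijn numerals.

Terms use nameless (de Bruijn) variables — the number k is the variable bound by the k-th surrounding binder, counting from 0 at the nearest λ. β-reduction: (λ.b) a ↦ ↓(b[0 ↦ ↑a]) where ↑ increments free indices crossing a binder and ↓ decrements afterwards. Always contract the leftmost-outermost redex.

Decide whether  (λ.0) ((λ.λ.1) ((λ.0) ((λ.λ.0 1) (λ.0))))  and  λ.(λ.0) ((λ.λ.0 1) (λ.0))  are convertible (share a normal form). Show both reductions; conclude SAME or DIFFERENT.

Answer: SAME — A ⇓ λ.λ.0 (λ.0), B ⇓ λ.λ.0 (λ.0)

Derivation:
Term A:
  start: (λ.0) ((λ.λ.1) ((λ.0) ((λ.λ.0 1) (λ.0))))
  [1] (λ.λ.1) ((λ.0) ((λ.λ.0 1) (λ.0)))
  [2] λ.(λ.0) ((λ.λ.0 1) (λ.0))
  [3] λ.(λ.λ.0 1) (λ.0)
  [4] λ.λ.0 (λ.0)

Term B:
  start: λ.(λ.0) ((λ.λ.0 1) (λ.0))
  [1] λ.(λ.λ.0 1) (λ.0)
  [2] λ.λ.0 (λ.0)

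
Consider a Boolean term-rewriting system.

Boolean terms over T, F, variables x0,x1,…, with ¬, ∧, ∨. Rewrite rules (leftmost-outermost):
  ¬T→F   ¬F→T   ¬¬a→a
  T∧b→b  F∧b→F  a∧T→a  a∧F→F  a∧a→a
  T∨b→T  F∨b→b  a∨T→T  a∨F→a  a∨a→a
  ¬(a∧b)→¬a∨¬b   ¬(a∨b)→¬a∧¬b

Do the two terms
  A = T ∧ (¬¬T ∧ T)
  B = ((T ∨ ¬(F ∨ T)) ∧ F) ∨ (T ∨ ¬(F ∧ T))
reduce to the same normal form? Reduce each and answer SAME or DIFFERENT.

Term A:
  start: T ∧ (¬¬T ∧ T)
  step 1: ¬¬T ∧ T
  step 2: ¬¬T
  step 3: T

Term B:
  start: ((T ∨ ¬(F ∨ T)) ∧ F) ∨ (T ∨ ¬(F ∧ T))
  step 1: F ∨ (T ∨ ¬(F ∧ T))
  step 2: T ∨ ¬(F ∧ T)
  step 3: T

Answer: SAME — A ⇓ T, B ⇓ T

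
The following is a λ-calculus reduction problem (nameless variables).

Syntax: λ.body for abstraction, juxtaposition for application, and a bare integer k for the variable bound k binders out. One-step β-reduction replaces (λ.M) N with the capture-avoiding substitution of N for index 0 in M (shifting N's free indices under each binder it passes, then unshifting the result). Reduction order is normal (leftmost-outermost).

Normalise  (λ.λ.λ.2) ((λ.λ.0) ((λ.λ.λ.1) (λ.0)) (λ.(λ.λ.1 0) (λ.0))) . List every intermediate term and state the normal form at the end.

Answer: normal form = λ.λ.λ.λ.0  (in 5 steps)

Derivation:
  start: (λ.λ.λ.2) ((λ.λ.0) ((λ.λ.λ.1) (λ.0)) (λ.(λ.λ.1 0) (λ.0)))
  step 1: λ.λ.(λ.λ.0) ((λ.λ.λ.1) (λ.0)) (λ.(λ.λ.1 0) (λ.0))
  step 2: λ.λ.(λ.0) (λ.(λ.λ.1 0) (λ.0))
  step 3: λ.λ.λ.(λ.λ.1 0) (λ.0)
  step 4: λ.λ.λ.λ.(λ.0) 0
  step 5: λ.λ.λ.λ.0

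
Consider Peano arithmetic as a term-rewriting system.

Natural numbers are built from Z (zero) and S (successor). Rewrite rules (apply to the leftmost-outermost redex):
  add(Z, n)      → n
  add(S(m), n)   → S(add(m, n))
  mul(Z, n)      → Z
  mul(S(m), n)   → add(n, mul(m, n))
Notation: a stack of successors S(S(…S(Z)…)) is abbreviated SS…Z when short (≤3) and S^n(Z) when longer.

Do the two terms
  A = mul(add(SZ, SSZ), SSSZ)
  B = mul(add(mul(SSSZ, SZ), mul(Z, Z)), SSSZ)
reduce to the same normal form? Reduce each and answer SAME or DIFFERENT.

Term A:
  start: mul(add(SZ, SSZ), SSSZ)
  →1  mul(S(add(Z, SSZ)), SSSZ)
  →2  add(SSSZ, mul(add(Z, SSZ), SSSZ))
  →3  S(add(SSZ, mul(add(Z, SSZ), SSSZ)))
  →4  S(S(add(SZ, mul(add(Z, SSZ), SSSZ))))
  →5  S(S(S(add(Z, mul(add(Z, SSZ), SSSZ)))))
  →6  S(S(S(mul(add(Z, SSZ), SSSZ))))
  →7  S(S(S(mul(SSZ, SSSZ))))
  →8  S(S(S(add(SSSZ, mul(SZ, SSSZ)))))
  →9  S(S(S(S(add(SSZ, mul(SZ, SSSZ))))))
  →10  S(S(S(S(S(add(SZ, mul(SZ, SSSZ)))))))
  →11  S(S(S(S(S(S(add(Z, mul(SZ, SSSZ))))))))
  →12  S(S(S(S(S(S(mul(SZ, SSSZ)))))))
  →13  S(S(S(S(S(S(add(SSSZ, mul(Z, SSSZ))))))))
  →14  S(S(S(S(S(S(S(add(SSZ, mul(Z, SSSZ)))))))))
  →15  S(S(S(S(S(S(S(S(add(SZ, mul(Z, SSSZ))))))))))
  →16  S(S(S(S(S(S(S(S(S(add(Z, mul(Z, SSSZ)))))))))))
  →17  S(S(S(S(S(S(S(S(S(mul(Z, SSSZ))))))))))
  →18  S^9(Z)

Term B:
  start: mul(add(mul(SSSZ, SZ), mul(Z, Z)), SSSZ)
  →1  mul(add(add(SZ, mul(SSZ, SZ)), mul(Z, Z)), SSSZ)
  →2  mul(add(S(add(Z, mul(SSZ, SZ))), mul(Z, Z)), SSSZ)
  →3  mul(S(add(add(Z, mul(SSZ, SZ)), mul(Z, Z))), SSSZ)
  →4  add(SSSZ, mul(add(add(Z, mul(SSZ, SZ)), mul(Z, Z)), SSSZ))
  →5  S(add(SSZ, mul(add(add(Z, mul(SSZ, SZ)), mul(Z, Z)), SSSZ)))
  →6  S(S(add(SZ, mul(add(add(Z, mul(SSZ, SZ)), mul(Z, Z)), SSSZ))))
  →7  S(S(S(add(Z, mul(add(add(Z, mul(SSZ, SZ)), mul(Z, Z)), SSSZ)))))
  →8  S(S(S(mul(add(add(Z, mul(SSZ, SZ)), mul(Z, Z)), SSSZ))))
  →9  S(S(S(mul(add(mul(SSZ, SZ), mul(Z, Z)), SSSZ))))
  →10  S(S(S(mul(add(add(SZ, mul(SZ, SZ)), mul(Z, Z)), SSSZ))))
  →11  S(S(S(mul(add(S(add(Z, mul(SZ, SZ))), mul(Z, Z)), SSSZ))))
  →12  S(S(S(mul(S(add(add(Z, mul(SZ, SZ)), mul(Z, Z))), SSSZ))))
  →13  S(S(S(add(SSSZ, mul(add(add(Z, mul(SZ, SZ)), mul(Z, Z)), SSSZ)))))
  →14  S(S(S(S(add(SSZ, mul(add(add(Z, mul(SZ, SZ)), mul(Z, Z)), SSSZ))))))
  →15  S(S(S(S(S(add(SZ, mul(add(add(Z, mul(SZ, SZ)), mul(Z, Z)), SSSZ)))))))
  →16  S(S(S(S(S(S(add(Z, mul(add(add(Z, mul(SZ, SZ)), mul(Z, Z)), SSSZ))))))))
  →17  S(S(S(S(S(S(mul(add(add(Z, mul(SZ, SZ)), mul(Z, Z)), SSSZ)))))))
  →18  S(S(S(S(S(S(mul(add(mul(SZ, SZ), mul(Z, Z)), SSSZ)))))))
  →19  S(S(S(S(S(S(mul(add(add(SZ, mul(Z, SZ)), mul(Z, Z)), SSSZ)))))))
  →20  S(S(S(S(S(S(mul(add(S(add(Z, mul(Z, SZ))), mul(Z, Z)), SSSZ)))))))
  →21  S(S(S(S(S(S(mul(S(add(add(Z, mul(Z, SZ)), mul(Z, Z))), SSSZ)))))))
  →22  S(S(S(S(S(S(add(SSSZ, mul(add(add(Z, mul(Z, SZ)), mul(Z, Z)), SSSZ))))))))
  →23  S(S(S(S(S(S(S(add(SSZ, mul(add(add(Z, mul(Z, SZ)), mul(Z, Z)), SSSZ)))))))))
  →24  S(S(S(S(S(S(S(S(add(SZ, mul(add(add(Z, mul(Z, SZ)), mul(Z, Z)), SSSZ))))))))))
  →25  S(S(S(S(S(S(S(S(S(add(Z, mul(add(add(Z, mul(Z, SZ)), mul(Z, Z)), SSSZ)))))))))))
  →26  S(S(S(S(S(S(S(S(S(mul(add(add(Z, mul(Z, SZ)), mul(Z, Z)), SSSZ))))))))))
  →27  S(S(S(S(S(S(S(S(S(mul(add(mul(Z, SZ), mul(Z, Z)), SSSZ))))))))))
  →28  S(S(S(S(S(S(S(S(S(mul(add(Z, mul(Z, Z)), SSSZ))))))))))
  →29  S(S(S(S(S(S(S(S(S(mul(mul(Z, Z), SSSZ))))))))))
  →30  S(S(S(S(S(S(S(S(S(mul(Z, SSSZ))))))))))
  →31  S^9(Z)

Answer: SAME — A ⇓ S^9(Z), B ⇓ S^9(Z)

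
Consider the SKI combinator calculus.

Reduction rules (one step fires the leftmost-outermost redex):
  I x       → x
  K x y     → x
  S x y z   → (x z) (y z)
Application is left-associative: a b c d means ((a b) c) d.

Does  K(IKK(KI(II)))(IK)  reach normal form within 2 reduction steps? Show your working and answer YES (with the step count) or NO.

  start: K(IKK(KI(II)))(IK)
  [1] IKK(KI(II))
  [2] KK(KI(II))

Answer: NO — after 2 steps the term is KK(KI(II)), not yet normal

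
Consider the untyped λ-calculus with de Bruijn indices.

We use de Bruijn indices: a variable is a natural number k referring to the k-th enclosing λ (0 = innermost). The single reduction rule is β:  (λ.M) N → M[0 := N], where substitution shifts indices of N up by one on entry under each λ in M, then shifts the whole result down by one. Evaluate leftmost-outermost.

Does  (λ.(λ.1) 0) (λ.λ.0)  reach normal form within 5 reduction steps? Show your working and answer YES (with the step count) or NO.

Answer: YES — reaches normal form λ.λ.0 in 2 ≤ 5 steps

Reduction:
  start: (λ.(λ.1) 0) (λ.λ.0)
  [1] (λ.λ.λ.0) (λ.λ.0)
  [2] λ.λ.0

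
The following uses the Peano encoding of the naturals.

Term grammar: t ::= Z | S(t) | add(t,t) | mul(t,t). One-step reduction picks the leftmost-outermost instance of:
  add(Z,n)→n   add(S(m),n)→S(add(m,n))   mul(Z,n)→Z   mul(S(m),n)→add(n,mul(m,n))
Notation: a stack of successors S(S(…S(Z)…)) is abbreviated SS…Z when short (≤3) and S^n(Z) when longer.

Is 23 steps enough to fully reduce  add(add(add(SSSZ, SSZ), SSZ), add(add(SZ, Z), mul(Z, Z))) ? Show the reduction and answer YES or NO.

  start: add(add(add(SSSZ, SSZ), SSZ), add(add(SZ, Z), mul(Z, Z)))
  [1] add(add(S(add(SSZ, SSZ)), SSZ), add(add(SZ, Z), mul(Z, Z)))
  [2] add(S(add(add(SSZ, SSZ), SSZ)), add(add(SZ, Z), mul(Z, Z)))
  [3] S(add(add(add(SSZ, SSZ), SSZ), add(add(SZ, Z), mul(Z, Z))))
  [4] S(add(add(S(add(SZ, SSZ)), SSZ), add(add(SZ, Z), mul(Z, Z))))
  [5] S(add(S(add(add(SZ, SSZ), SSZ)), add(add(SZ, Z), mul(Z, Z))))
  [6] S(S(add(add(add(SZ, SSZ), SSZ), add(add(SZ, Z), mul(Z, Z)))))
  [7] S(S(add(add(S(add(Z, SSZ)), SSZ), add(add(SZ, Z), mul(Z, Z)))))
  [8] S(S(add(S(add(add(Z, SSZ), SSZ)), add(add(SZ, Z), mul(Z, Z)))))
  [9] S(S(S(add(add(add(Z, SSZ), SSZ), add(add(SZ, Z), mul(Z, Z))))))
  [10] S(S(S(add(add(SSZ, SSZ), add(add(SZ, Z), mul(Z, Z))))))
  [11] S(S(S(add(S(add(SZ, SSZ)), add(add(SZ, Z), mul(Z, Z))))))
  [12] S(S(S(S(add(add(SZ, SSZ), add(add(SZ, Z), mul(Z, Z)))))))
  [13] S(S(S(S(add(S(add(Z, SSZ)), add(add(SZ, Z), mul(Z, Z)))))))
  [14] S(S(S(S(S(add(add(Z, SSZ), add(add(SZ, Z), mul(Z, Z))))))))
  [15] S(S(S(S(S(add(SSZ, add(add(SZ, Z), mul(Z, Z))))))))
  [16] S(S(S(S(S(S(add(SZ, add(add(SZ, Z), mul(Z, Z)))))))))
  [17] S(S(S(S(S(S(S(add(Z, add(add(SZ, Z), mul(Z, Z))))))))))
  [18] S(S(S(S(S(S(S(add(add(SZ, Z), mul(Z, Z)))))))))
  [19] S(S(S(S(S(S(S(add(S(add(Z, Z)), mul(Z, Z)))))))))
  [20] S(S(S(S(S(S(S(S(add(add(Z, Z), mul(Z, Z))))))))))
  [21] S(S(S(S(S(S(S(S(add(Z, mul(Z, Z))))))))))
  [22] S(S(S(S(S(S(S(S(mul(Z, Z)))))))))
  [23] S^8(Z)

Answer: YES — reaches normal form S^8(Z) in 23 ≤ 23 steps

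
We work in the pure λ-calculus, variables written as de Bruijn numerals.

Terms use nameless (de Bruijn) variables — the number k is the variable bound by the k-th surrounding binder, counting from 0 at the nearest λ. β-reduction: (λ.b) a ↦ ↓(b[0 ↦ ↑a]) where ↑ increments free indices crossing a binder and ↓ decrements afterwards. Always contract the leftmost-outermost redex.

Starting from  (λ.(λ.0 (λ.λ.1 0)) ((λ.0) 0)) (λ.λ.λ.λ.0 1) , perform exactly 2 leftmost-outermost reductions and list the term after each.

Answer: after 2 steps: (λ.0) (λ.λ.λ.λ.0 1) (λ.λ.1 0)

Reduction:
  start: (λ.(λ.0 (λ.λ.1 0)) ((λ.0) 0)) (λ.λ.λ.λ.0 1)
  step 1: (λ.0 (λ.λ.1 0)) ((λ.0) (λ.λ.λ.λ.0 1))
  step 2: (λ.0) (λ.λ.λ.λ.0 1) (λ.λ.1 0)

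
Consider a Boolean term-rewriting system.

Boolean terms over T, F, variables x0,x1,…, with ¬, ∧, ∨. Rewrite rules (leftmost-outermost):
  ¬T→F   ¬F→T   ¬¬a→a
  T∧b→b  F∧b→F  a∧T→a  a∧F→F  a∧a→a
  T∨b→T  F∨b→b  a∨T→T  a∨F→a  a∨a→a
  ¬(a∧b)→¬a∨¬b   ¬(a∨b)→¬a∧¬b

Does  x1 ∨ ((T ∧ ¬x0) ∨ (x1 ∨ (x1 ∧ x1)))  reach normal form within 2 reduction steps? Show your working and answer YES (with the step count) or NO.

  start: x1 ∨ ((T ∧ ¬x0) ∨ (x1 ∨ (x1 ∧ x1)))
  step 1: x1 ∨ (¬x0 ∨ (x1 ∨ (x1 ∧ x1)))
  step 2: x1 ∨ (¬x0 ∨ (x1 ∨ x1))

Answer: NO — after 2 steps the term is x1 ∨ (¬x0 ∨ (x1 ∨ x1)), not yet normal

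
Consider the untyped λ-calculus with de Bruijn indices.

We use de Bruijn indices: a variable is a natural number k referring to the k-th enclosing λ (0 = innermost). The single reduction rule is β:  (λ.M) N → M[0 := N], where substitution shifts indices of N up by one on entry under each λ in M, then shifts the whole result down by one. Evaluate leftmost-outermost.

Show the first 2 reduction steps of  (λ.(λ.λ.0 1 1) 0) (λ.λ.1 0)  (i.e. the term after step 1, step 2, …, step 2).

Answer: after 2 steps: λ.0 (λ.λ.1 0) (λ.λ.1 0)

Working:
  start: (λ.(λ.λ.0 1 1) 0) (λ.λ.1 0)
  step 1: (λ.λ.0 1 1) (λ.λ.1 0)
  step 2: λ.0 (λ.λ.1 0) (λ.λ.1 0)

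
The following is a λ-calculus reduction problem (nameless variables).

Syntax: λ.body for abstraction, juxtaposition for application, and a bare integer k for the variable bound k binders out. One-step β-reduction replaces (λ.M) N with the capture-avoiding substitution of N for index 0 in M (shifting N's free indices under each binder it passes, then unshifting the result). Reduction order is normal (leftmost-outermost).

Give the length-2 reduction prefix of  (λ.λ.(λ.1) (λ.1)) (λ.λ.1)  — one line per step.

  start: (λ.λ.(λ.1) (λ.1)) (λ.λ.1)
  →1  λ.(λ.1) (λ.1)
  →2  λ.0

Answer: after 2 steps: λ.0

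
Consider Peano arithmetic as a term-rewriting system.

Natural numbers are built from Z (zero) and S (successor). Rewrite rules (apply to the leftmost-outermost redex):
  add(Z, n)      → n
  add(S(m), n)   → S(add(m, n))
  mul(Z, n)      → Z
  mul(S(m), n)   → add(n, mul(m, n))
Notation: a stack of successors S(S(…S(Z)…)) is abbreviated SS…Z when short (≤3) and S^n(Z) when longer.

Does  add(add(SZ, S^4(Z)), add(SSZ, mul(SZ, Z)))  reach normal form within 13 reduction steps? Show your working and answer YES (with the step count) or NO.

Answer: NO — after 13 steps the term is S(S(S(S(S(S(S(mul(Z, Z)))))))), not yet normal

Reduction:
  start: add(add(SZ, S^4(Z)), add(SSZ, mul(SZ, Z)))
  [1] add(S(add(Z, S^4(Z))), add(SSZ, mul(SZ, Z)))
  [2] S(add(add(Z, S^4(Z)), add(SSZ, mul(SZ, Z))))
  [3] S(add(S^4(Z), add(SSZ, mul(SZ, Z))))
  [4] S(S(add(SSSZ, add(SSZ, mul(SZ, Z)))))
  [5] S(S(S(add(SSZ, add(SSZ, mul(SZ, Z))))))
  [6] S(S(S(S(add(SZ, add(SSZ, mul(SZ, Z)))))))
  [7] S(S(S(S(S(add(Z, add(SSZ, mul(SZ, Z))))))))
  [8] S(S(S(S(S(add(SSZ, mul(SZ, Z)))))))
  [9] S(S(S(S(S(S(add(SZ, mul(SZ, Z))))))))
  [10] S(S(S(S(S(S(S(add(Z, mul(SZ, Z)))))))))
  [11] S(S(S(S(S(S(S(mul(SZ, Z))))))))
  [12] S(S(S(S(S(S(S(add(Z, mul(Z, Z)))))))))
  [13] S(S(S(S(S(S(S(mul(Z, Z))))))))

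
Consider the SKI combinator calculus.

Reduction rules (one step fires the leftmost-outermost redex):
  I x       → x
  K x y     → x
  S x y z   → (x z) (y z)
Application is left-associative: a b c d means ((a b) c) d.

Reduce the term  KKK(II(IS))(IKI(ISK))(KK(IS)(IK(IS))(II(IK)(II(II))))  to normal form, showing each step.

  start: KKK(II(IS))(IKI(ISK))(KK(IS)(IK(IS))(II(IK)(II(II))))
  →1  K(II(IS))(IKI(ISK))(KK(IS)(IK(IS))(II(IK)(II(II))))
  →2  II(IS)(KK(IS)(IK(IS))(II(IK)(II(II))))
  →3  I(IS)(KK(IS)(IK(IS))(II(IK)(II(II))))
  →4  IS(KK(IS)(IK(IS))(II(IK)(II(II))))
  →5  S(KK(IS)(IK(IS))(II(IK)(II(II))))
  →6  S(K(IK(IS))(II(IK)(II(II))))
  →7  S(IK(IS))
  →8  S(K(IS))
  →9  S(KS)

Answer: normal form = S(KS)  (in 9 steps)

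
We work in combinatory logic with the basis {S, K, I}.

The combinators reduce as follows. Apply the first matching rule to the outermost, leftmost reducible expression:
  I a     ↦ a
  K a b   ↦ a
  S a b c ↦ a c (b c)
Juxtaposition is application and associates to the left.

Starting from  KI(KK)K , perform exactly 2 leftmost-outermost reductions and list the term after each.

Answer: after 2 steps: K

Reduction:
  start: KI(KK)K
  →1  IK
  →2  K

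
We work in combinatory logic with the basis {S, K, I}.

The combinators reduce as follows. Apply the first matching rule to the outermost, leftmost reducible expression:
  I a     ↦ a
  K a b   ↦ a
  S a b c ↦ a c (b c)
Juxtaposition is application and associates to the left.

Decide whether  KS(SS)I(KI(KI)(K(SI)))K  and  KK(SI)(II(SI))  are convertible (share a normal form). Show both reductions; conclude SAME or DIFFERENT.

Term A:
  start: KS(SS)I(KI(KI)(K(SI)))K
  step 1: SI(KI(KI)(K(SI)))K
  step 2: IK(KI(KI)(K(SI))K)
  step 3: K(KI(KI)(K(SI))K)
  step 4: K(I(K(SI))K)
  step 5: K(K(SI)K)
  step 6: K(SI)

Term B:
  start: KK(SI)(II(SI))
  step 1: K(II(SI))
  step 2: K(I(SI))
  step 3: K(SI)

Answer: SAME — A ⇓ K(SI), B ⇓ K(SI)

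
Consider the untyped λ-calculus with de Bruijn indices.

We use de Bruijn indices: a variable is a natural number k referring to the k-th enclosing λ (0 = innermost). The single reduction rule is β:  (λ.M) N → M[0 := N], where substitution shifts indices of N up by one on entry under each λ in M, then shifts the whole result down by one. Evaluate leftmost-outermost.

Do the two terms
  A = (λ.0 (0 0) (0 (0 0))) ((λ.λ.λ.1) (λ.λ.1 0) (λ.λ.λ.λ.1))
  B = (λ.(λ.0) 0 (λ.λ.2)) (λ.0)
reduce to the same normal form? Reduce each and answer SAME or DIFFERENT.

Term A:
  start: (λ.0 (0 0) (0 (0 0))) ((λ.λ.λ.1) (λ.λ.1 0) (λ.λ.λ.λ.1))
  step 1: (λ.λ.λ.1) (λ.λ.1 0) (λ.λ.λ.λ.1) ((λ.λ.λ.1) (λ.λ.1 0) (λ.λ.λ.λ.1) ((λ.λ.λ.1) (λ.λ.1 0) (λ.λ.λ.λ.1))) ((λ.λ.λ.1) (λ.λ.1 0) (λ.λ.λ.λ.1) ((λ.λ.λ.1) (λ.λ.1 0) (λ.λ.λ.λ.1) ((λ.λ.λ.1) (λ.λ.1 0) (λ.λ.λ.λ.1))))
  step 2: (λ.λ.1) (λ.λ.λ.λ.1) ((λ.λ.λ.1) (λ.λ.1 0) (λ.λ.λ.λ.1) ((λ.λ.λ.1) (λ.λ.1 0) (λ.λ.λ.λ.1))) ((λ.λ.λ.1) (λ.λ.1 0) (λ.λ.λ.λ.1) ((λ.λ.λ.1) (λ.λ.1 0) (λ.λ.λ.λ.1) ((λ.λ.λ.1) (λ.λ.1 0) (λ.λ.λ.λ.1))))
  step 3: (λ.λ.λ.λ.λ.1) ((λ.λ.λ.1) (λ.λ.1 0) (λ.λ.λ.λ.1) ((λ.λ.λ.1) (λ.λ.1 0) (λ.λ.λ.λ.1))) ((λ.λ.λ.1) (λ.λ.1 0) (λ.λ.λ.λ.1) ((λ.λ.λ.1) (λ.λ.1 0) (λ.λ.λ.λ.1) ((λ.λ.λ.1) (λ.λ.1 0) (λ.λ.λ.λ.1))))
  step 4: (λ.λ.λ.λ.1) ((λ.λ.λ.1) (λ.λ.1 0) (λ.λ.λ.λ.1) ((λ.λ.λ.1) (λ.λ.1 0) (λ.λ.λ.λ.1) ((λ.λ.λ.1) (λ.λ.1 0) (λ.λ.λ.λ.1))))
  step 5: λ.λ.λ.1

Term B:
  start: (λ.(λ.0) 0 (λ.λ.2)) (λ.0)
  step 1: (λ.0) (λ.0) (λ.λ.λ.0)
  step 2: (λ.0) (λ.λ.λ.0)
  step 3: λ.λ.λ.0

Answer: DIFFERENT — A ⇓ λ.λ.λ.1, B ⇓ λ.λ.λ.0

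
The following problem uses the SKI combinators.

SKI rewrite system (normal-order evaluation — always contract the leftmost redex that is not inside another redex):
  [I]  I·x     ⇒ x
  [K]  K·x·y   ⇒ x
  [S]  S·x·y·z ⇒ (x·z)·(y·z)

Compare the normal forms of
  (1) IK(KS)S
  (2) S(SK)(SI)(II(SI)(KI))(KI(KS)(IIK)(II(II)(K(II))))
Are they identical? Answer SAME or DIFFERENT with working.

Term A:
  start: IK(KS)S
  step 1: K(KS)S
  step 2: KS

Term B:
  start: S(SK)(SI)(II(SI)(KI))(KI(KS)(IIK)(II(II)(K(II))))
  step 1: SK(II(SI)(KI))(SI(II(SI)(KI)))(KI(KS)(IIK)(II(II)(K(II))))
  step 2: K(SI(II(SI)(KI)))(II(SI)(KI)(SI(II(SI)(KI))))(KI(KS)(IIK)(II(II)(K(II))))
  step 3: SI(II(SI)(KI))(KI(KS)(IIK)(II(II)(K(II))))
  step 4: I(KI(KS)(IIK)(II(II)(K(II))))(II(SI)(KI)(KI(KS)(IIK)(II(II)(K(II)))))
  step 5: KI(KS)(IIK)(II(II)(K(II)))(II(SI)(KI)(KI(KS)(IIK)(II(II)(K(II)))))
  step 6: I(IIK)(II(II)(K(II)))(II(SI)(KI)(KI(KS)(IIK)(II(II)(K(II)))))
  step 7: IIK(II(II)(K(II)))(II(SI)(KI)(KI(KS)(IIK)(II(II)(K(II)))))
  step 8: IK(II(II)(K(II)))(II(SI)(KI)(KI(KS)(IIK)(II(II)(K(II)))))
  step 9: K(II(II)(K(II)))(II(SI)(KI)(KI(KS)(IIK)(II(II)(K(II)))))
  step 10: II(II)(K(II))
  step 11: I(II)(K(II))
  step 12: II(K(II))
  step 13: I(K(II))
  step 14: K(II)
  step 15: KI

Answer: DIFFERENT — A ⇓ KS, B ⇓ KI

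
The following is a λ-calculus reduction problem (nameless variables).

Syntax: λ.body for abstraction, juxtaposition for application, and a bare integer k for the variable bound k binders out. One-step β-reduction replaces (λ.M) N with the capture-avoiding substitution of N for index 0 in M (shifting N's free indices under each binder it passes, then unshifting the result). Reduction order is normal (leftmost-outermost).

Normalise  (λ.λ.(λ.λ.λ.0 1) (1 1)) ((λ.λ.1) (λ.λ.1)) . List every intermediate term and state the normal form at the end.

Answer: normal form = λ.λ.λ.0 1  (in 2 steps)

Derivation:
  start: (λ.λ.(λ.λ.λ.0 1) (1 1)) ((λ.λ.1) (λ.λ.1))
  step 1: λ.(λ.λ.λ.0 1) ((λ.λ.1) (λ.λ.1) ((λ.λ.1) (λ.λ.1)))
  step 2: λ.λ.λ.0 1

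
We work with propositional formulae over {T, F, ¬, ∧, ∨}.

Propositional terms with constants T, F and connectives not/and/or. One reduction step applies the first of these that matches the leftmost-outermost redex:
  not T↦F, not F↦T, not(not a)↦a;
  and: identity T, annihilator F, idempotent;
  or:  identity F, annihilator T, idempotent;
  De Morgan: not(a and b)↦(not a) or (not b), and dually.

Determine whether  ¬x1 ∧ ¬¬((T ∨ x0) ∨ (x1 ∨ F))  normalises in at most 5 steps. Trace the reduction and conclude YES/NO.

Answer: YES — reaches normal form ¬x1 in 4 ≤ 5 steps

Reduction:
  start: ¬x1 ∧ ¬¬((T ∨ x0) ∨ (x1 ∨ F))
  [1] ¬x1 ∧ ((T ∨ x0) ∨ (x1 ∨ F))
  [2] ¬x1 ∧ (T ∨ (x1 ∨ F))
  [3] ¬x1 ∧ T
  [4] ¬x1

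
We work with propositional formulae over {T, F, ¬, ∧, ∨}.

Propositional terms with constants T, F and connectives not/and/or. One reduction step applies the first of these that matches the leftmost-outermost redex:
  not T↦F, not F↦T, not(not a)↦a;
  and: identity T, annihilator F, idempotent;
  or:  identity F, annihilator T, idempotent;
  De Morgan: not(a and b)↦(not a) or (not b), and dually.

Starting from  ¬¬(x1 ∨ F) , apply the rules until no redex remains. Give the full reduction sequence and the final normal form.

  start: ¬¬(x1 ∨ F)
  →1  x1 ∨ F
  →2  x1

Answer: normal form = x1  (in 2 steps)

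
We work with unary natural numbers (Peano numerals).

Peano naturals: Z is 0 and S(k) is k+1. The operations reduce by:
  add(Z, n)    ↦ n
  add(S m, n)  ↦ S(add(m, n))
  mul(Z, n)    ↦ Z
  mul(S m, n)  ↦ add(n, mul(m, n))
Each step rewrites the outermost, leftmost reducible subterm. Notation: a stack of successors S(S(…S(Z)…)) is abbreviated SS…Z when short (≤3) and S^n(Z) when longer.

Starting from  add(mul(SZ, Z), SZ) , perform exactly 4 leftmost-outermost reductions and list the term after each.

  start: add(mul(SZ, Z), SZ)
  step 1: add(add(Z, mul(Z, Z)), SZ)
  step 2: add(mul(Z, Z), SZ)
  step 3: add(Z, SZ)
  step 4: SZ

Answer: after 4 steps: SZ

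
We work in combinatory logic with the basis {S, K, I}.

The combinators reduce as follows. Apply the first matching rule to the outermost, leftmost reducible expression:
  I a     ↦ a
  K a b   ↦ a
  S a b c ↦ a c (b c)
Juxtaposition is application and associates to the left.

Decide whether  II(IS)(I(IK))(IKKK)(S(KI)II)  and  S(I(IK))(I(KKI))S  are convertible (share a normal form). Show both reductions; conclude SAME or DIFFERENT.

Answer: DIFFERENT — A ⇓ I, B ⇓ S

Derivation:
Term A:
  start: II(IS)(I(IK))(IKKK)(S(KI)II)
  →1  I(IS)(I(IK))(IKKK)(S(KI)II)
  →2  IS(I(IK))(IKKK)(S(KI)II)
  →3  S(I(IK))(IKKK)(S(KI)II)
  →4  I(IK)(S(KI)II)(IKKK(S(KI)II))
  →5  IK(S(KI)II)(IKKK(S(KI)II))
  →6  K(S(KI)II)(IKKK(S(KI)II))
  →7  S(KI)II
  →8  KII(II)
  →9  I(II)
  →10  II
  →11  I

Term B:
  start: S(I(IK))(I(KKI))S
  →1  I(IK)S(I(KKI)S)
  →2  IKS(I(KKI)S)
  →3  KS(I(KKI)S)
  →4  S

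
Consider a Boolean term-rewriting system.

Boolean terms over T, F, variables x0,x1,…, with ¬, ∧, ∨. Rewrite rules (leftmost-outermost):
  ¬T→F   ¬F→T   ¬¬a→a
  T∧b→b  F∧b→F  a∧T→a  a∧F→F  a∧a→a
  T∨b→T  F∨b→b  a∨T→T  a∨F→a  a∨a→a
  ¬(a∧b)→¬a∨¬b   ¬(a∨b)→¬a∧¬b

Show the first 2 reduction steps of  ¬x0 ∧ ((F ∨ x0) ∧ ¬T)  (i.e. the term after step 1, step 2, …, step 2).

  start: ¬x0 ∧ ((F ∨ x0) ∧ ¬T)
  [1] ¬x0 ∧ (x0 ∧ ¬T)
  [2] ¬x0 ∧ (x0 ∧ F)

Answer: after 2 steps: ¬x0 ∧ (x0 ∧ F)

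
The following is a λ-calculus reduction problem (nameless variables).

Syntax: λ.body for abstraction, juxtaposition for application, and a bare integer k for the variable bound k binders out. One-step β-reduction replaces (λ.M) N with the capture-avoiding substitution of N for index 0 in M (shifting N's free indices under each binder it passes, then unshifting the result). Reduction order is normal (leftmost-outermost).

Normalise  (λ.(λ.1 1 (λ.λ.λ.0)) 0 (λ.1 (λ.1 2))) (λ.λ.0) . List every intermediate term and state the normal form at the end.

Answer: normal form = λ.λ.0  (in 5 steps)

Reduction:
  start: (λ.(λ.1 1 (λ.λ.λ.0)) 0 (λ.1 (λ.1 2))) (λ.λ.0)
  [1] (λ.(λ.λ.0) (λ.λ.0) (λ.λ.λ.0)) (λ.λ.0) (λ.(λ.λ.0) (λ.1 (λ.λ.0)))
  [2] (λ.λ.0) (λ.λ.0) (λ.λ.λ.0) (λ.(λ.λ.0) (λ.1 (λ.λ.0)))
  [3] (λ.0) (λ.λ.λ.0) (λ.(λ.λ.0) (λ.1 (λ.λ.0)))
  [4] (λ.λ.λ.0) (λ.(λ.λ.0) (λ.1 (λ.λ.0)))
  [5] λ.λ.0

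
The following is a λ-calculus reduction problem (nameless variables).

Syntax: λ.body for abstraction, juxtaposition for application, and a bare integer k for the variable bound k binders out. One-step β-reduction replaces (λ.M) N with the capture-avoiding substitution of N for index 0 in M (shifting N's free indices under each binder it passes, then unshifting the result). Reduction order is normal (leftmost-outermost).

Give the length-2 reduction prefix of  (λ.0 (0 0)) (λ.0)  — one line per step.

  start: (λ.0 (0 0)) (λ.0)
  [1] (λ.0) ((λ.0) (λ.0))
  [2] (λ.0) (λ.0)

Answer: after 2 steps: (λ.0) (λ.0)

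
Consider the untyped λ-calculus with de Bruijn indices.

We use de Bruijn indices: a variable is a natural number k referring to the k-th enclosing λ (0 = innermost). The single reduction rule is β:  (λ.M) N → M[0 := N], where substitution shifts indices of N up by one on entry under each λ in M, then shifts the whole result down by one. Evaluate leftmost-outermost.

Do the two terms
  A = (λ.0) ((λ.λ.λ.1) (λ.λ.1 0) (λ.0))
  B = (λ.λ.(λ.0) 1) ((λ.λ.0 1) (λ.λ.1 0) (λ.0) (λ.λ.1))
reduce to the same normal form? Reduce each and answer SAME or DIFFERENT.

Answer: DIFFERENT — A ⇓ λ.λ.0, B ⇓ λ.λ.λ.1

Derivation:
Term A:
  start: (λ.0) ((λ.λ.λ.1) (λ.λ.1 0) (λ.0))
  step 1: (λ.λ.λ.1) (λ.λ.1 0) (λ.0)
  step 2: (λ.λ.1) (λ.0)
  step 3: λ.λ.0

Term B:
  start: (λ.λ.(λ.0) 1) ((λ.λ.0 1) (λ.λ.1 0) (λ.0) (λ.λ.1))
  step 1: λ.(λ.0) ((λ.λ.0 1) (λ.λ.1 0) (λ.0) (λ.λ.1))
  step 2: λ.(λ.λ.0 1) (λ.λ.1 0) (λ.0) (λ.λ.1)
  step 3: λ.(λ.0 (λ.λ.1 0)) (λ.0) (λ.λ.1)
  step 4: λ.(λ.0) (λ.λ.1 0) (λ.λ.1)
  step 5: λ.(λ.λ.1 0) (λ.λ.1)
  step 6: λ.λ.(λ.λ.1) 0
  step 7: λ.λ.λ.1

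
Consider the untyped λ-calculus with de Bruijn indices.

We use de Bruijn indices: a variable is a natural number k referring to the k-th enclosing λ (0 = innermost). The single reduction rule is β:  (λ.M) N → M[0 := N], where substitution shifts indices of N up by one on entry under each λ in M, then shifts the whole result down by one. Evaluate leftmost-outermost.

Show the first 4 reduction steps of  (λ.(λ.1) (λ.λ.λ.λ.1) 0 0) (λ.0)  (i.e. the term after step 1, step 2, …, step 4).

  start: (λ.(λ.1) (λ.λ.λ.λ.1) 0 0) (λ.0)
  →1  (λ.λ.0) (λ.λ.λ.λ.1) (λ.0) (λ.0)
  →2  (λ.0) (λ.0) (λ.0)
  →3  (λ.0) (λ.0)
  →4  λ.0

Answer: after 4 steps: λ.0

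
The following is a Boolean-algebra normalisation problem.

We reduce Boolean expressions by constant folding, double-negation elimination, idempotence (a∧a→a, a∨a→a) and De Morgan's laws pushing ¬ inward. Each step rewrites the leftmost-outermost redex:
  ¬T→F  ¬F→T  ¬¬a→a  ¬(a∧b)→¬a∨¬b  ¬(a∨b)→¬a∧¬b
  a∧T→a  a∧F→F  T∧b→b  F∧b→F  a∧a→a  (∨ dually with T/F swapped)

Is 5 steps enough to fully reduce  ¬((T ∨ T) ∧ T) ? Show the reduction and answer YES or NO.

  start: ¬((T ∨ T) ∧ T)
  step 1: ¬(T ∨ T) ∨ ¬T
  step 2: (¬T ∧ ¬T) ∨ ¬T
  step 3: ¬T ∨ ¬T
  step 4: ¬T
  step 5: F

Answer: YES — reaches normal form F in 5 ≤ 5 steps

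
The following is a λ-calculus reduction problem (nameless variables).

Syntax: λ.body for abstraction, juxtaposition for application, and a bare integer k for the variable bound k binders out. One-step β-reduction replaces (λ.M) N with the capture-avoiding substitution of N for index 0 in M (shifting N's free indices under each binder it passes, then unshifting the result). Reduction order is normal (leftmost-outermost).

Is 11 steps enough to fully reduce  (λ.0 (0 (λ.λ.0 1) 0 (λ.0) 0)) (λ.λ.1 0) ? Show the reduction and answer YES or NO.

  start: (λ.0 (0 (λ.λ.0 1) 0 (λ.0) 0)) (λ.λ.1 0)
  →1  (λ.λ.1 0) ((λ.λ.1 0) (λ.λ.0 1) (λ.λ.1 0) (λ.0) (λ.λ.1 0))
  →2  λ.(λ.λ.1 0) (λ.λ.0 1) (λ.λ.1 0) (λ.0) (λ.λ.1 0) 0
  →3  λ.(λ.(λ.λ.0 1) 0) (λ.λ.1 0) (λ.0) (λ.λ.1 0) 0
  →4  λ.(λ.λ.0 1) (λ.λ.1 0) (λ.0) (λ.λ.1 0) 0
  →5  λ.(λ.0 (λ.λ.1 0)) (λ.0) (λ.λ.1 0) 0
  →6  λ.(λ.0) (λ.λ.1 0) (λ.λ.1 0) 0
  →7  λ.(λ.λ.1 0) (λ.λ.1 0) 0
  →8  λ.(λ.(λ.λ.1 0) 0) 0
  →9  λ.(λ.λ.1 0) 0
  →10  λ.λ.1 0

Answer: YES — reaches normal form λ.λ.1 0 in 10 ≤ 11 steps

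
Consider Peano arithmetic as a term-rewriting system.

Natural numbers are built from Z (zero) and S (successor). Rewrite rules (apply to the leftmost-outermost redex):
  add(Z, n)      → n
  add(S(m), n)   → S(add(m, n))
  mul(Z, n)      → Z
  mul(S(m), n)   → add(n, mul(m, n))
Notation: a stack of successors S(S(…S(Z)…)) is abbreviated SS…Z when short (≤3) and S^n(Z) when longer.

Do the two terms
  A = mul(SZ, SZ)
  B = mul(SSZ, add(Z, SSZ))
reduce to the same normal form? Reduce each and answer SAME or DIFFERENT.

Answer: DIFFERENT — A ⇓ SZ, B ⇓ S^4(Z)

Working:
Term A:
  start: mul(SZ, SZ)
  step 1: add(SZ, mul(Z, SZ))
  step 2: S(add(Z, mul(Z, SZ)))
  step 3: S(mul(Z, SZ))
  step 4: SZ

Term B:
  start: mul(SSZ, add(Z, SSZ))
  step 1: add(add(Z, SSZ), mul(SZ, add(Z, SSZ)))
  step 2: add(SSZ, mul(SZ, add(Z, SSZ)))
  step 3: S(add(SZ, mul(SZ, add(Z, SSZ))))
  step 4: S(S(add(Z, mul(SZ, add(Z, SSZ)))))
  step 5: S(S(mul(SZ, add(Z, SSZ))))
  step 6: S(S(add(add(Z, SSZ), mul(Z, add(Z, SSZ)))))
  step 7: S(S(add(SSZ, mul(Z, add(Z, SSZ)))))
  step 8: S(S(S(add(SZ, mul(Z, add(Z, SSZ))))))
  step 9: S(S(S(S(add(Z, mul(Z, add(Z, SSZ)))))))
  step 10: S(S(S(S(mul(Z, add(Z, SSZ))))))
  step 11: S^4(Z)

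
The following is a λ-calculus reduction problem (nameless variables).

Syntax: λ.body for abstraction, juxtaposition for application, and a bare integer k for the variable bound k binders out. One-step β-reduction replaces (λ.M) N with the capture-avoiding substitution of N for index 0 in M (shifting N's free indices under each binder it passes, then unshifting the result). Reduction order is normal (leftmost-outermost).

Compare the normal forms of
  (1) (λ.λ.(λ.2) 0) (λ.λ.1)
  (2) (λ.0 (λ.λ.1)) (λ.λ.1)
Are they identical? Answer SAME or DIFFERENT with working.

Term A:
  start: (λ.λ.(λ.2) 0) (λ.λ.1)
  →1  λ.(λ.λ.λ.1) 0
  →2  λ.λ.λ.1

Term B:
  start: (λ.0 (λ.λ.1)) (λ.λ.1)
  →1  (λ.λ.1) (λ.λ.1)
  →2  λ.λ.λ.1

Answer: SAME — A ⇓ λ.λ.λ.1, B ⇓ λ.λ.λ.1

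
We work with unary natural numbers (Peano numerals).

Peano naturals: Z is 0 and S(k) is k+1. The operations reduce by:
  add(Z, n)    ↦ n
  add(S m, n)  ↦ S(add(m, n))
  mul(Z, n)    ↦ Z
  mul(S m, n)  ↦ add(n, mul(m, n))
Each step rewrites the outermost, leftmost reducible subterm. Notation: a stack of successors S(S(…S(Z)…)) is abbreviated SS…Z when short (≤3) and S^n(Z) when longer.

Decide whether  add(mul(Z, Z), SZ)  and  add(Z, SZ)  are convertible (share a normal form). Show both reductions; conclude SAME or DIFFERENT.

Term A:
  start: add(mul(Z, Z), SZ)
  step 1: add(Z, SZ)
  step 2: SZ

Term B:
  start: add(Z, SZ)
  step 1: SZ

Answer: SAME — A ⇓ SZ, B ⇓ SZ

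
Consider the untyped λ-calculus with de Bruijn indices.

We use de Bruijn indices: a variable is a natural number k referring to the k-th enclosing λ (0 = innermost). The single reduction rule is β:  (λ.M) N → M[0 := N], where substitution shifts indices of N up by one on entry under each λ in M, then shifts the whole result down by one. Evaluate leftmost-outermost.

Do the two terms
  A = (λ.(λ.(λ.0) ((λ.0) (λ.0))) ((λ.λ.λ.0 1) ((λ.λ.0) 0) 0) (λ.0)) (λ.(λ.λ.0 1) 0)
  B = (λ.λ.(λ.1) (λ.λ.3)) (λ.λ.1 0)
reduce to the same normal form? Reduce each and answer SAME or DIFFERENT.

Term A:
  start: (λ.(λ.(λ.0) ((λ.0) (λ.0))) ((λ.λ.λ.0 1) ((λ.λ.0) 0) 0) (λ.0)) (λ.(λ.λ.0 1) 0)
  →1  (λ.(λ.0) ((λ.0) (λ.0))) ((λ.λ.λ.0 1) ((λ.λ.0) (λ.(λ.λ.0 1) 0)) (λ.(λ.λ.0 1) 0)) (λ.0)
  →2  (λ.0) ((λ.0) (λ.0)) (λ.0)
  →3  (λ.0) (λ.0) (λ.0)
  →4  (λ.0) (λ.0)
  →5  λ.0

Term B:
  start: (λ.λ.(λ.1) (λ.λ.3)) (λ.λ.1 0)
  →1  λ.(λ.1) (λ.λ.λ.λ.1 0)
  →2  λ.0

Answer: SAME — A ⇓ λ.0, B ⇓ λ.0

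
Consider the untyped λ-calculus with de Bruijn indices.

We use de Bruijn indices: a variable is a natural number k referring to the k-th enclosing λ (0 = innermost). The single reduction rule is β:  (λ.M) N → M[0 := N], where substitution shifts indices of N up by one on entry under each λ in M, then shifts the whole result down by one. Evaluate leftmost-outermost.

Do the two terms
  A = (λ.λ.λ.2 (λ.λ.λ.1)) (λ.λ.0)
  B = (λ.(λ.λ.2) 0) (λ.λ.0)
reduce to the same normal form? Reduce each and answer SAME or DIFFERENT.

Answer: SAME — A ⇓ λ.λ.λ.0, B ⇓ λ.λ.λ.0

Reduction:
Term A:
  start: (λ.λ.λ.2 (λ.λ.λ.1)) (λ.λ.0)
  →1  λ.λ.(λ.λ.0) (λ.λ.λ.1)
  →2  λ.λ.λ.0

Term B:
  start: (λ.(λ.λ.2) 0) (λ.λ.0)
  →1  (λ.λ.λ.λ.0) (λ.λ.0)
  →2  λ.λ.λ.0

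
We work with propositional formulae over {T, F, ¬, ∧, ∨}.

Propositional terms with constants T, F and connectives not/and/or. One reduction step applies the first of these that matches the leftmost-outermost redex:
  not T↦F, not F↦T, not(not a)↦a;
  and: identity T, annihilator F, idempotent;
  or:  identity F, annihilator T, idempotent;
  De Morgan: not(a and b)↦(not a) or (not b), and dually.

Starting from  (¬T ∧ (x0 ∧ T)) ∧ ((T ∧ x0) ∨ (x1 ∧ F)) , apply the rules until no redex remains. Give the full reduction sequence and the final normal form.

Answer: normal form = F  (in 3 steps)

Reduction:
  start: (¬T ∧ (x0 ∧ T)) ∧ ((T ∧ x0) ∨ (x1 ∧ F))
  →1  (F ∧ (x0 ∧ T)) ∧ ((T ∧ x0) ∨ (x1 ∧ F))
  →2  F ∧ ((T ∧ x0) ∨ (x1 ∧ F))
  →3  F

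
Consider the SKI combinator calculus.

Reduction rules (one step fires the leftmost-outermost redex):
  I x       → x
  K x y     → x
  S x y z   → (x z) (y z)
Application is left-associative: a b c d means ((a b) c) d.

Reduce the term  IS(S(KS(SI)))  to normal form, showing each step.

  start: IS(S(KS(SI)))
  step 1: S(S(KS(SI)))
  step 2: S(SS)

Answer: normal form = S(SS)  (in 2 steps)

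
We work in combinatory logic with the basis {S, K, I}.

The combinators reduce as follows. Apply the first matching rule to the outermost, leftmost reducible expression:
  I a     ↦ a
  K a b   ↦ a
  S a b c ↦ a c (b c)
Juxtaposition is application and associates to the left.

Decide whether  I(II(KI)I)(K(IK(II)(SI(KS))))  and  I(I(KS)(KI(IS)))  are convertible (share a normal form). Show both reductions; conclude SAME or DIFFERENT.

Term A:
  start: I(II(KI)I)(K(IK(II)(SI(KS))))
  →1  II(KI)I(K(IK(II)(SI(KS))))
  →2  I(KI)I(K(IK(II)(SI(KS))))
  →3  KII(K(IK(II)(SI(KS))))
  →4  I(K(IK(II)(SI(KS))))
  →5  K(IK(II)(SI(KS)))
  →6  K(K(II)(SI(KS)))
  →7  K(II)
  →8  KI

Term B:
  start: I(I(KS)(KI(IS)))
  →1  I(KS)(KI(IS))
  →2  KS(KI(IS))
  →3  S

Answer: DIFFERENT — A ⇓ KI, B ⇓ S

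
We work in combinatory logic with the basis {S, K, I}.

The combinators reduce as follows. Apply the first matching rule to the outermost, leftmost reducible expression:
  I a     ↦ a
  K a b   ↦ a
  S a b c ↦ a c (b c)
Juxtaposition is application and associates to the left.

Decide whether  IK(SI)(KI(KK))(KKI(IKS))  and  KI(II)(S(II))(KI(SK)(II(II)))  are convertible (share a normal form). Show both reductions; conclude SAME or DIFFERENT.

Answer: DIFFERENT — A ⇓ SI(K(KS)), B ⇓ SII

Derivation:
Term A:
  start: IK(SI)(KI(KK))(KKI(IKS))
  step 1: K(SI)(KI(KK))(KKI(IKS))
  step 2: SI(KKI(IKS))
  step 3: SI(K(IKS))
  step 4: SI(K(KS))

Term B:
  start: KI(II)(S(II))(KI(SK)(II(II)))
  step 1: I(S(II))(KI(SK)(II(II)))
  step 2: S(II)(KI(SK)(II(II)))
  step 3: SI(KI(SK)(II(II)))
  step 4: SI(I(II(II)))
  step 5: SI(II(II))
  step 6: SI(I(II))
  step 7: SI(II)
  step 8: SII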